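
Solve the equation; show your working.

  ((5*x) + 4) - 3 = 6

Step 1. [((5*x) + 4) - 3 = 6] -3 is outermost — add 3 both sides, so sub: (5*x) + 4 = 9.
Step 2. [(5*x) + 4 = 9] peel the +4: subtract 4 from each side. So sub: 5*x = 5.
Step 3. [5*x = 5] divide by the outer 5. So div: x = 1.

Answer: x ∈ {1}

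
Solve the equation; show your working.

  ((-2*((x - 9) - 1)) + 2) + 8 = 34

Step 1. [((-2*((x - 9) - 1)) + 2) + 8 = 34] +8 is outermost — subtract 8 both sides. So sub: (-2*((x - 9) - 1)) + 2 = 26.
Step 2. [(-2*((x - 9) - 1)) + 2 = 26] -2 | LHS and -2 | 26: pull -2 out. So factor: ((x - 9) - 1) - 1 = -13.
Step 3. [((x - 9) - 1) - 1 = -13] -1 is outermost — add 1 both sides ⇒ sub: (x - 9) - 1 = -12.
Step 4. [(x - 9) - 1 = -12] the outer -1 inverts by adding 1 ⇒ sub: x - 9 = -11.
Step 5. [x - 9 = -11] add 9: x sits inside (… - 9). So sub: x = -2.

Answer: x ∈ {-2}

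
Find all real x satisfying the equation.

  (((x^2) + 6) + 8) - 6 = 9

Step 1. [(((x^2) + 6) + 8) - 6 = 9] -6 is outermost — add 6 both sides. So sub: ((x^2) + 6) + 8 = 15.
Step 2. [((x^2) + 6) + 8 = 15] 8 comes off first (subtract 8), so sub: (x^2) + 6 = 7.
Step 3. [(x^2) + 6 = 7] +6 is outermost — subtract 6 both sides. So sub: x^2 = 1.
Step 4. [x^2 = 1] √ both sides: 1 ≥ 0 gives two branches, so sqrt: x = 1 or -1.

Answer: x ∈ {-1, 1}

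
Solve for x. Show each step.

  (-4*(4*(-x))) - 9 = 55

Step 1. [(-4*(4*(-x))) - 9 = 55] 9 comes off first (add 9). So sub: -4*(4*(-x)) = 64.
Step 2. [-4*(4*(-x)) = 64] -4 out front; divide by -4 ⇒ div: 4*(-x) = -16.
Step 3. [4*(-x) = -16] divide by the outer 4 ⇒ div: -x = -4.
Step 4. [-x = -4] flip signs both sides ⇒ neg: x = 4.

Answer: x ∈ {4}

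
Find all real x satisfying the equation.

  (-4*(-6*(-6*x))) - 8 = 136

Step 1. [(-4*(-6*(-6*x))) - 8 = 136] the outer -8 inverts by adding 8 ⇒ sub: -4*(-6*(-6*x)) = 144.
Step 2. [-4*(-6*(-6*x)) = 144] LHS = -4·(…); ÷-4 both sides. So div: -6*(-6*x) = -36.
Step 3. [-6*(-6*x) = -36] LHS = -6·(…); ÷-6 both sides, so div: -6*x = 6.
Step 4. [-6*x = 6] leading coefficient -6: divide by -6. So div: x = -1.

Answer: x ∈ {-1}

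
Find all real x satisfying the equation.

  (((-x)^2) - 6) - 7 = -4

Step 1. [(((-x)^2) - 6) - 7 = -4] the outer -7 inverts by adding 7. So sub: ((-x)^2) - 6 = 3.
Step 2. [((-x)^2) - 6 = 3] peel the -6: add 6 from each side ⇒ sub: (-x)^2 = 9.
Step 3. [(-x)^2 = 9] LHS squared, RHS 9 ≥ 0: apply √ (±), so sqrt: -x = 3 or -3.
Step 4. [-x = 3 or -3] flip signs both sides, so neg: x = -3 or 3.

Answer: x ∈ {-3, 3}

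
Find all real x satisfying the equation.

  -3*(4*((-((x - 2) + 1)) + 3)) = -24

Step 1. [-3*(4*((-((x - 2) + 1)) + 3)) = -24] -3·(inner) — divide through by -3. So div: 4*((-((x - 2) + 1)) + 3) = 8.
Step 2. [4*((-((x - 2) + 1)) + 3) = 8] leading coefficient 4: divide by 4 ⇒ div: (-((x - 2) + 1)) + 3 = 2.
Step 3. [(-((x - 2) + 1)) + 3 = 2] subtract 3: x sits inside (… + 3), so sub: -((x - 2) + 1) = -1.
Step 4. [-((x - 2) + 1) = -1] LHS negated; negate both sides. So neg: (x - 2) + 1 = 1.
Step 5. [(x - 2) + 1 = 1] 1 comes off first (subtract 1) ⇒ sub: x - 2 = 0.
Step 6. [x - 2 = 0] 2 comes off first (add 2). So sub: x = 2.

Answer: x ∈ {2}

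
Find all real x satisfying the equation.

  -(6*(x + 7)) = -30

Step 1. [-(6*(x + 7)) = -30] flip signs both sides, so neg: 6*(x + 7) = 30.
Step 2. [6*(x + 7) = 30] divide by the outer 6. So div: x + 7 = 5.
Step 3. [x + 7 = 5] peel the +7: subtract 7 from each side. So sub: x = -2.

Answer: x ∈ {-2}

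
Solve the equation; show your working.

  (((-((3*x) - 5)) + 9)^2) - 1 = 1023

Step 1. [(((-((3*x) - 5)) + 9)^2) - 1 = 1023] add 1: x sits inside (… - 1) ⇒ sub: ((-((3*x) - 5)) + 9)^2 = 1024.
Step 2. [((-((3*x) - 5)) + 9)^2 = 1024] 1024 ≥ 0, LHS is (·)² — take ±√ ⇒ sqrt: (-((3*x) - 5)) + 9 = 32 or -32.
Step 3. [(-((3*x) - 5)) + 9 = 32 or -32] subtract 9: x sits inside (… + 9), so sub: -((3*x) - 5) = 23 or -41.
Step 4. [-((3*x) - 5) = 23 or -41] LHS negated; negate both sides ⇒ neg: (3*x) - 5 = -23 or 41.
Step 5. [(3*x) - 5 = -23 or 41] the outer -5 inverts by adding 5. So sub: 3*x = -18 or 46.
Step 6. [3*x = -18 or 46] leading coefficient 3: divide by 3, so div: x = -6 or 46/3.

Answer: x ∈ {-6, 46/3}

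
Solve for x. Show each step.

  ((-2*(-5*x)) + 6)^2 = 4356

Step 1. [((-2*(-5*x)) + 6)^2 = 4356] 4356 ≥ 0, LHS is (·)² — take ±√ ⇒ sqrt: (-2*(-5*x)) + 6 = 66 or -66.
Step 2. [(-2*(-5*x)) + 6 = 66 or -66] 6 comes off first (subtract 6), so sub: -2*(-5*x) = 60 or -72.
Step 3. [-2*(-5*x) = 60 or -72] -2 out front; divide by -2, so div: -5*x = -30 or 36.
Step 4. [-5*x = -30 or 36] -5·(inner) — divide through by -5 ⇒ div: x = 6 or -36/5.

Answer: x ∈ {-36/5, 6}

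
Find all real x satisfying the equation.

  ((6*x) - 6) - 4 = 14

Step 1. [((6*x) - 6) - 4 = 14] peel the -4: add 4 from each side ⇒ sub: (6*x) - 6 = 18.
Step 2. [(6*x) - 6 = 18] add 6: x sits inside (… - 6), so sub: 6*x = 24.
Step 3. [6*x = 24] 6 out front; divide by 6, so div: x = 4.

Answer: x ∈ {4}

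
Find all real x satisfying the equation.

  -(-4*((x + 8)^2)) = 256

Step 1. [-(-4*((x + 8)^2)) = 256] leading − — multiply by −1 ⇒ neg: -4*((x + 8)^2) = -256.
Step 2. [-4*((x + 8)^2) = -256] -4 out front; divide by -4. So div: (x + 8)^2 = 64.
Step 3. [(x + 8)^2 = 64] LHS squared, RHS 64 ≥ 0: apply √ (±) ⇒ sqrt: x + 8 = 8 or -8.
Step 4. [x + 8 = 8 or -8] peel the +8: subtract 8 from each side ⇒ sub: x = 0 or -16.

Answer: x ∈ {-16, 0}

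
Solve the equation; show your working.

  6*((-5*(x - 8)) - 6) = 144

Step 1. [6*((-5*(x - 8)) - 6) = 144] 6·(inner) — divide through by 6 ⇒ div: (-5*(x - 8)) - 6 = 24.
Step 2. [(-5*(x - 8)) - 6 = 24] -6 is outermost — add 6 both sides, so sub: -5*(x - 8) = 30.
Step 3. [-5*(x - 8) = 30] leading coefficient -5: divide by -5, so div: x - 8 = -6.
Step 4. [x - 8 = -6] peel the -8: add 8 from each side, so sub: x = 2.

Answer: x ∈ {2}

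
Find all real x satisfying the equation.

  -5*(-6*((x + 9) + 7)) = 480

Step 1. [-5*(-6*((x + 9) + 7)) = 480] leading coefficient -5: divide by -5, so div: -6*((x + 9) + 7) = -96.
Step 2. [-6*((x + 9) + 7) = -96] -6 out front; divide by -6 ⇒ div: (x + 9) + 7 = 16.
Step 3. [(x + 9) + 7 = 16] +7 is outermost — subtract 7 both sides. So sub: x + 9 = 9.
Step 4. [x + 9 = 9] 9 comes off first (subtract 9), so sub: x = 0.

Answer: x ∈ {0}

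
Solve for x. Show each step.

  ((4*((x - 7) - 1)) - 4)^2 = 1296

Step 1. [((4*((x - 7) - 1)) - 4)^2 = 1296] 1296 ≥ 0, LHS is (·)² — take ±√. So sqrt: (4*((x - 7) - 1)) - 4 = 36 or -36.
Step 2. [(4*((x - 7) - 1)) - 4 = 36 or -36] 4 | LHS and 4 | 36 or -36: pull 4 out ⇒ factor: ((x - 7) - 1) - 1 = 9 or -9.
Step 3. [((x - 7) - 1) - 1 = 9 or -9] -1 is outermost — add 1 both sides, so sub: (x - 7) - 1 = 10 or -8.
Step 4. [(x - 7) - 1 = 10 or -8] the outer -1 inverts by adding 1, so sub: x - 7 = 11 or -7.
Step 5. [x - 7 = 11 or -7] 7 comes off first (add 7) ⇒ sub: x = 18 or 0.

Answer: x ∈ {0, 18}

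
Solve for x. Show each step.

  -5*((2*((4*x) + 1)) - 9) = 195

Step 1. [-5*((2*((4*x) + 1)) - 9) = 195] -5·(inner) — divide through by -5. So div: (2*((4*x) + 1)) - 9 = -39.
Step 2. [(2*((4*x) + 1)) - 9 = -39] -9 is outermost — add 9 both sides. So sub: 2*((4*x) + 1) = -30.
Step 3. [2*((4*x) + 1) = -30] 2·(inner) — divide through by 2. So div: (4*x) + 1 = -15.
Step 4. [(4*x) + 1 = -15] peel the +1: subtract 1 from each side, so sub: 4*x = -16.
Step 5. [4*x = -16] divide by the outer 4, so div: x = -4.

Answer: x ∈ {-4}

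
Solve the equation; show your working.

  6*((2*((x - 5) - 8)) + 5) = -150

Step 1. [6*((2*((x - 5) - 8)) + 5) = -150] 6·(inner) — divide through by 6 ⇒ div: (2*((x - 5) - 8)) + 5 = -25.
Step 2. [(2*((x - 5) - 8)) + 5 = -25] subtract 5: x sits inside (… + 5), so sub: 2*((x - 5) - 8) = -30.
Step 3. [2*((x - 5) - 8) = -30] 2·(inner) — divide through by 2, so div: (x - 5) - 8 = -15.
Step 4. [(x - 5) - 8 = -15] -8 is outermost — add 8 both sides ⇒ sub: x - 5 = -7.
Step 5. [x - 5 = -7] -5 is outermost — add 5 both sides ⇒ sub: x = -2.

Answer: x ∈ {-2}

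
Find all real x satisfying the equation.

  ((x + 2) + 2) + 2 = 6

Step 1. [((x + 2) + 2) + 2 = 6] subtract 2: x sits inside (… + 2), so sub: (x + 2) + 2 = 4.
Step 2. [(x + 2) + 2 = 4] 2 comes off first (subtract 2), so sub: x + 2 = 2.
Step 3. [x + 2 = 2] +2 is outermost — subtract 2 both sides, so sub: x = 0.

Answer: x ∈ {0}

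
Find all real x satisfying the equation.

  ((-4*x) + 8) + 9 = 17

Step 1. [((-4*x) + 8) + 9 = 17] peel the +9: subtract 9 from each side. So sub: (-4*x) + 8 = 8.
Step 2. [(-4*x) + 8 = 8] common factor -4 (LHS and 8) — divide through. So factor: x - 2 = -2.
Step 3. [x - 2 = -2] peel the -2: add 2 from each side ⇒ sub: x = 0.

Answer: x ∈ {0}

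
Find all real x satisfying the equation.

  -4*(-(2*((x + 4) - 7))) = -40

Step 1. [-4*(-(2*((x + 4) - 7))) = -40] LHS = -4·(…); ÷-4 both sides. So div: -(2*((x + 4) - 7)) = 10.
Step 2. [-(2*((x + 4) - 7)) = 10] leading − — multiply by −1, so neg: 2*((x + 4) - 7) = -10.
Step 3. [2*((x + 4) - 7) = -10] 2·(inner) — divide through by 2 ⇒ div: (x + 4) - 7 = -5.
Step 4. [(x + 4) - 7 = -5] peel the -7: add 7 from each side, so sub: x + 4 = 2.
Step 5. [x + 4 = 2] 4 comes off first (subtract 4). So sub: x = -2.

Answer: x ∈ {-2}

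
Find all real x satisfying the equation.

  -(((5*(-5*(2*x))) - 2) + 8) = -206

Step 1. [-(((5*(-5*(2*x))) - 2) + 8) = -206] flip signs both sides. So neg: ((5*(-5*(2*x))) - 2) + 8 = 206.
Step 2. [((5*(-5*(2*x))) - 2) + 8 = 206] the outer +8 inverts by subtracting 8, so sub: (5*(-5*(2*x))) - 2 = 198.
Step 3. [(5*(-5*(2*x))) - 2 = 198] 2 comes off first (add 2), so sub: 5*(-5*(2*x)) = 200.
Step 4. [5*(-5*(2*x)) = 200] leading coefficient 5: divide by 5 ⇒ div: -5*(2*x) = 40.
Step 5. [-5*(2*x) = 40] -5·(inner) — divide through by -5. So div: 2*x = -8.
Step 6. [2*x = -8] LHS = 2·(…); ÷2 both sides ⇒ div: x = -4.

Answer: x ∈ {-4}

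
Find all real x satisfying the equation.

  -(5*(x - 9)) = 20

Step 1. [-(5*(x - 9)) = 20] flip signs both sides. So neg: 5*(x - 9) = -20.
Step 2. [5*(x - 9) = -20] divide by the outer 5, so div: x - 9 = -4.
Step 3. [x - 9 = -4] 9 comes off first (add 9), so sub: x = 5.

Answer: x ∈ {5}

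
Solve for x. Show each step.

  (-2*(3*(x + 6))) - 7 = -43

Step 1. [(-2*(3*(x + 6))) - 7 = -43] add 7: x sits inside (… - 7), so sub: -2*(3*(x + 6)) = -36.
Step 2. [-2*(3*(x + 6)) = -36] leading coefficient -2: divide by -2, so div: 3*(x + 6) = 18.
Step 3. [3*(x + 6) = 18] LHS = 3·(…); ÷3 both sides, so div: x + 6 = 6.
Step 4. [x + 6 = 6] subtract 6: x sits inside (… + 6). So sub: x = 0.

Answer: x ∈ {0}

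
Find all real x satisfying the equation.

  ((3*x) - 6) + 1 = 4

Step 1. [((3*x) - 6) + 1 = 4] the outer +1 inverts by subtracting 1. So sub: (3*x) - 6 = 3.
Step 2. [(3*x) - 6 = 3] the outer -6 inverts by adding 6, so sub: 3*x = 9.
Step 3. [3*x = 9] leading coefficient 3: divide by 3, so div: x = 3.

Answer: x ∈ {3}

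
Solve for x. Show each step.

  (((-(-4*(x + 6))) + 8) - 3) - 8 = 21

Step 1. [(((-(-4*(x + 6))) + 8) - 3) - 8 = 21] -8 is outermost — add 8 both sides ⇒ sub: ((-(-4*(x + 6))) + 8) - 3 = 29.
Step 2. [((-(-4*(x + 6))) + 8) - 3 = 29] peel the -3: add 3 from each side. So sub: (-(-4*(x + 6))) + 8 = 32.
Step 3. [(-(-4*(x + 6))) + 8 = 32] the outer +8 inverts by subtracting 8. So sub: -(-4*(x + 6)) = 24.
Step 4. [-(-4*(x + 6)) = 24] flip signs both sides. So neg: -4*(x + 6) = -24.
Step 5. [-4*(x + 6) = -24] leading coefficient -4: divide by -4, so div: x + 6 = 6.
Step 6. [x + 6 = 6] subtract 6: x sits inside (… + 6), so sub: x = 0.

Answer: x ∈ {0}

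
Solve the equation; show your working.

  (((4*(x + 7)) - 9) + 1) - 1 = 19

Step 1. [(((4*(x + 7)) - 9) + 1) - 1 = 19] the outer -1 inverts by adding 1, so sub: ((4*(x + 7)) - 9) + 1 = 20.
Step 2. [((4*(x + 7)) - 9) + 1 = 20] 1 comes off first (subtract 1) ⇒ sub: (4*(x + 7)) - 9 = 19.
Step 3. [(4*(x + 7)) - 9 = 19] add 9: x sits inside (… - 9), so sub: 4*(x + 7) = 28.
Step 4. [4*(x + 7) = 28] divide by the outer 4. So div: x + 7 = 7.
Step 5. [x + 7 = 7] the outer +7 inverts by subtracting 7 ⇒ sub: x = 0.

Answer: x ∈ {0}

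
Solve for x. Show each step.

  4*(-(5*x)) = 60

Step 1. [4*(-(5*x)) = 60] divide by the outer 4, so div: -(5*x) = 15.
Step 2. [-(5*x) = 15] leading − — multiply by −1. So neg: 5*x = -15.
Step 3. [5*x = -15] 5·(inner) — divide through by 5 ⇒ div: x = -3.

Answer: x ∈ {-3}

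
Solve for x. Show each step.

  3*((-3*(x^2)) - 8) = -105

Step 1. [3*((-3*(x^2)) - 8) = -105] 3 out front; divide by 3, so div: (-3*(x^2)) - 8 = -35.
Step 2. [(-3*(x^2)) - 8 = -35] 8 comes off first (add 8), so sub: -3*(x^2) = -27.
Step 3. [-3*(x^2) = -27] -3·(inner) — divide through by -3. So div: x^2 = 9.
Step 4. [x^2 = 9] LHS squared, RHS 9 ≥ 0: apply √ (±) ⇒ sqrt: x = 3 or -3.

Answer: x ∈ {-3, 3}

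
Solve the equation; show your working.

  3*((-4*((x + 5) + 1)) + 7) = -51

Step 1. [3*((-4*((x + 5) + 1)) + 7) = -51] 3·(inner) — divide through by 3. So div: (-4*((x + 5) + 1)) + 7 = -17.
Step 2. [(-4*((x + 5) + 1)) + 7 = -17] +7 is outermost — subtract 7 both sides, so sub: -4*((x + 5) + 1) = -24.
Step 3. [-4*((x + 5) + 1) = -24] -4·(inner) — divide through by -4, so div: (x + 5) + 1 = 6.
Step 4. [(x + 5) + 1 = 6] the outer +1 inverts by subtracting 1, so sub: x + 5 = 5.
Step 5. [x + 5 = 5] 5 comes off first (subtract 5) ⇒ sub: x = 0.

Answer: x ∈ {0}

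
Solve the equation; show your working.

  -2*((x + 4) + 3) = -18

Step 1. [-2*((x + 4) + 3) = -18] -2 out front; divide by -2 ⇒ div: (x + 4) + 3 = 9.
Step 2. [(x + 4) + 3 = 9] subtract 3: x sits inside (… + 3), so sub: x + 4 = 6.
Step 3. [x + 4 = 6] 4 comes off first (subtract 4) ⇒ sub: x = 2.

Answer: x ∈ {2}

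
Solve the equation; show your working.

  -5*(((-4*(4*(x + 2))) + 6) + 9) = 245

Step 1. [-5*(((-4*(4*(x + 2))) + 6) + 9) = 245] -5 out front; divide by -5 ⇒ div: ((-4*(4*(x + 2))) + 6) + 9 = -49.
Step 2. [((-4*(4*(x + 2))) + 6) + 9 = -49] peel the +9: subtract 9 from each side, so sub: (-4*(4*(x + 2))) + 6 = -58.
Step 3. [(-4*(4*(x + 2))) + 6 = -58] peel the +6: subtract 6 from each side. So sub: -4*(4*(x + 2)) = -64.
Step 4. [-4*(4*(x + 2)) = -64] leading coefficient -4: divide by -4. So div: 4*(x + 2) = 16.
Step 5. [4*(x + 2) = 16] 4·(inner) — divide through by 4 ⇒ div: x + 2 = 4.
Step 6. [x + 2 = 4] +2 is outermost — subtract 2 both sides ⇒ sub: x = 2.

Answer: x ∈ {2}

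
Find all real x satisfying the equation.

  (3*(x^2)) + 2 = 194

Step 1. [(3*(x^2)) + 2 = 194] peel the +2: subtract 2 from each side ⇒ sub: 3*(x^2) = 192.
Step 2. [3*(x^2) = 192] LHS = 3·(…); ÷3 both sides, so div: x^2 = 64.
Step 3. [x^2 = 64] 64 ≥ 0, LHS is (·)² — take ±√. So sqrt: x = 8 or -8.

Answer: x ∈ {-8, 8}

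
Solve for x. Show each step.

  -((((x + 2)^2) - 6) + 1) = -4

Step 1. [-((((x + 2)^2) - 6) + 1) = -4] flip signs both sides ⇒ neg: (((x + 2)^2) - 6) + 1 = 4.
Step 2. [(((x + 2)^2) - 6) + 1 = 4] subtract 1: x sits inside (… + 1), so sub: ((x + 2)^2) - 6 = 3.
Step 3. [((x + 2)^2) - 6 = 3] 6 comes off first (add 6). So sub: (x + 2)^2 = 9.
Step 4. [(x + 2)^2 = 9] 9 ≥ 0, LHS is (·)² — take ±√ ⇒ sqrt: x + 2 = 3 or -3.
Step 5. [x + 2 = 3 or -3] the outer +2 inverts by subtracting 2 ⇒ sub: x = 1 or -5.

Answer: x ∈ {-5, 1}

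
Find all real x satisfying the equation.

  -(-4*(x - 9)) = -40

Step 1. [-(-4*(x - 9)) = -40] leading − — multiply by −1. So neg: -4*(x - 9) = 40.
Step 2. [-4*(x - 9) = 40] divide by the outer -4 ⇒ div: x - 9 = -10.
Step 3. [x - 9 = -10] peel the -9: add 9 from each side ⇒ sub: x = -1.

Answer: x ∈ {-1}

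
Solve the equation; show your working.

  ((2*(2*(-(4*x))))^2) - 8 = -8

Step 1. [((2*(2*(-(4*x))))^2) - 8 = -8] 8 comes off first (add 8), so sub: (2*(2*(-(4*x))))^2 = 0.
Step 2. [(2*(2*(-(4*x))))^2 = 0] LHS squared, RHS 0 ≥ 0: apply √ (±) ⇒ sqrt: 2*(2*(-(4*x))) = 0.
Step 3. [2*(2*(-(4*x))) = 0] 2·(inner) — divide through by 2 ⇒ div: 2*(-(4*x)) = 0.
Step 4. [2*(-(4*x)) = 0] leading coefficient 2: divide by 2. So div: -(4*x) = 0.
Step 5. [-(4*x) = 0] flip signs both sides, so neg: 4*x = 0.
Step 6. [4*x = 0] 4 out front; divide by 4, so div: x = 0.

Answer: x ∈ {0}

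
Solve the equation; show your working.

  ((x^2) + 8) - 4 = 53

Step 1. [((x^2) + 8) - 4 = 53] 4 comes off first (add 4), so sub: (x^2) + 8 = 57.
Step 2. [(x^2) + 8 = 57] peel the +8: subtract 8 from each side, so sub: x^2 = 49.
Step 3. [x^2 = 49] LHS squared, RHS 49 ≥ 0: apply √ (±), so sqrt: x = 7 or -7.

Answer: x ∈ {-7, 7}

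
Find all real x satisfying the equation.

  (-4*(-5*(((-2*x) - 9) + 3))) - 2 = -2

Step 1. [(-4*(-5*(((-2*x) - 9) + 3))) - 2 = -2] add 2: x sits inside (… - 2), so sub: -4*(-5*(((-2*x) - 9) + 3)) = 0.
Step 2. [-4*(-5*(((-2*x) - 9) + 3)) = 0] -4·(inner) — divide through by -4 ⇒ div: -5*(((-2*x) - 9) + 3) = 0.
Step 3. [-5*(((-2*x) - 9) + 3) = 0] -5 out front; divide by -5. So div: ((-2*x) - 9) + 3 = 0.
Step 4. [((-2*x) - 9) + 3 = 0] 3 comes off first (subtract 3), so sub: (-2*x) - 9 = -3.
Step 5. [(-2*x) - 9 = -3] 9 comes off first (add 9), so sub: -2*x = 6.
Step 6. [-2*x = 6] -2·(inner) — divide through by -2 ⇒ div: x = -3.

Answer: x ∈ {-3}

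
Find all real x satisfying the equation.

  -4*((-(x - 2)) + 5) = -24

Step 1. [-4*((-(x - 2)) + 5) = -24] -4·(inner) — divide through by -4. So div: (-(x - 2)) + 5 = 6.
Step 2. [(-(x - 2)) + 5 = 6] subtract 5: x sits inside (… + 5). So sub: -(x - 2) = 1.
Step 3. [-(x - 2) = 1] LHS negated; negate both sides, so neg: x - 2 = -1.
Step 4. [x - 2 = -1] the outer -2 inverts by adding 2, so sub: x = 1.

Answer: x ∈ {1}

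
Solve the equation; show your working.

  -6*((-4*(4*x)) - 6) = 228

Step 1. [-6*((-4*(4*x)) - 6) = 228] -6 out front; divide by -6, so div: (-4*(4*x)) - 6 = -38.
Step 2. [(-4*(4*x)) - 6 = -38] -6 is outermost — add 6 both sides ⇒ sub: -4*(4*x) = -32.
Step 3. [-4*(4*x) = -32] leading coefficient -4: divide by -4 ⇒ div: 4*x = 8.
Step 4. [4*x = 8] leading coefficient 4: divide by 4. So div: x = 2.

Answer: x ∈ {2}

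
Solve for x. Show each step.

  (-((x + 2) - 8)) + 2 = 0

Step 1. [(-((x + 2) - 8)) + 2 = 0] subtract 2: x sits inside (… + 2) ⇒ sub: -((x + 2) - 8) = -2.
Step 2. [-((x + 2) - 8) = -2] leading − — multiply by −1 ⇒ neg: (x + 2) - 8 = 2.
Step 3. [(x + 2) - 8 = 2] the outer -8 inverts by adding 8, so sub: x + 2 = 10.
Step 4. [x + 2 = 10] 2 comes off first (subtract 2) ⇒ sub: x = 8.

Answer: x ∈ {8}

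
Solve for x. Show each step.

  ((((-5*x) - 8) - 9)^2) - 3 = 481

Step 1. [((((-5*x) - 8) - 9)^2) - 3 = 481] the outer -3 inverts by adding 3. So sub: (((-5*x) - 8) - 9)^2 = 484.
Step 2. [(((-5*x) - 8) - 9)^2 = 484] √ both sides: 484 ≥ 0 gives two branches, so sqrt: ((-5*x) - 8) - 9 = 22 or -22.
Step 3. [((-5*x) - 8) - 9 = 22 or -22] -9 is outermost — add 9 both sides ⇒ sub: (-5*x) - 8 = 31 or -13.
Step 4. [(-5*x) - 8 = 31 or -13] peel the -8: add 8 from each side. So sub: -5*x = 39 or -5.
Step 5. [-5*x = 39 or -5] leading coefficient -5: divide by -5. So div: x = -39/5 or 1.

Answer: x ∈ {-39/5, 1}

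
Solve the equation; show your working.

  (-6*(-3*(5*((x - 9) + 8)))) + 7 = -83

Step 1. [(-6*(-3*(5*((x - 9) + 8)))) + 7 = -83] 7 comes off first (subtract 7). So sub: -6*(-3*(5*((x - 9) + 8))) = -90.
Step 2. [-6*(-3*(5*((x - 9) + 8))) = -90] -6 out front; divide by -6. So div: -3*(5*((x - 9) + 8)) = 15.
Step 3. [-3*(5*((x - 9) + 8)) = 15] LHS = -3·(…); ÷-3 both sides, so div: 5*((x - 9) + 8) = -5.
Step 4. [5*((x - 9) + 8) = -5] LHS = 5·(…); ÷5 both sides ⇒ div: (x - 9) + 8 = -1.
Step 5. [(x - 9) + 8 = -1] the outer +8 inverts by subtracting 8. So sub: x - 9 = -9.
Step 6. [x - 9 = -9] the outer -9 inverts by adding 9 ⇒ sub: x = 0.

Answer: x ∈ {0}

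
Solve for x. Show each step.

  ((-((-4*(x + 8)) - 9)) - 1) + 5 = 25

Step 1. [((-((-4*(x + 8)) - 9)) - 1) + 5 = 25] +5 is outermost — subtract 5 both sides, so sub: (-((-4*(x + 8)) - 9)) - 1 = 20.
Step 2. [(-((-4*(x + 8)) - 9)) - 1 = 20] the outer -1 inverts by adding 1. So sub: -((-4*(x + 8)) - 9) = 21.
Step 3. [-((-4*(x + 8)) - 9) = 21] LHS negated; negate both sides ⇒ neg: (-4*(x + 8)) - 9 = -21.
Step 4. [(-4*(x + 8)) - 9 = -21] add 9: x sits inside (… - 9). So sub: -4*(x + 8) = -12.
Step 5. [-4*(x + 8) = -12] LHS = -4·(…); ÷-4 both sides. So div: x + 8 = 3.
Step 6. [x + 8 = 3] peel the +8: subtract 8 from each side, so sub: x = -5.

Answer: x ∈ {-5}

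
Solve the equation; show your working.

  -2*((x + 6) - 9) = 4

Step 1. [-2*((x + 6) - 9) = 4] divide by the outer -2 ⇒ div: (x + 6) - 9 = -2.
Step 2. [(x + 6) - 9 = -2] the outer -9 inverts by adding 9. So sub: x + 6 = 7.
Step 3. [x + 6 = 7] peel the +6: subtract 6 from each side ⇒ sub: x = 1.

Answer: x ∈ {1}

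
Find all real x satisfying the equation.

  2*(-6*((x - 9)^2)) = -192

Step 1. [2*(-6*((x - 9)^2)) = -192] leading coefficient 2: divide by 2 ⇒ div: -6*((x - 9)^2) = -96.
Step 2. [-6*((x - 9)^2) = -96] -6 out front; divide by -6, so div: (x - 9)^2 = 16.
Step 3. [(x - 9)^2 = 16] LHS squared, RHS 16 ≥ 0: apply √ (±) ⇒ sqrt: x - 9 = 4 or -4.
Step 4. [x - 9 = 4 or -4] 9 comes off first (add 9). So sub: x = 13 or 5.

Answer: x ∈ {5, 13}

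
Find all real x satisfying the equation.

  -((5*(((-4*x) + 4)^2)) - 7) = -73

Step 1. [-((5*(((-4*x) + 4)^2)) - 7) = -73] leading − — multiply by −1 ⇒ neg: (5*(((-4*x) + 4)^2)) - 7 = 73.
Step 2. [(5*(((-4*x) + 4)^2)) - 7 = 73] -7 is outermost — add 7 both sides ⇒ sub: 5*(((-4*x) + 4)^2) = 80.
Step 3. [5*(((-4*x) + 4)^2) = 80] divide by the outer 5. So div: ((-4*x) + 4)^2 = 16.
Step 4. [((-4*x) + 4)^2 = 16] √ both sides: 16 ≥ 0 gives two branches. So sqrt: (-4*x) + 4 = 4 or -4.
Step 5. [(-4*x) + 4 = 4 or -4] 4 comes off first (subtract 4). So sub: -4*x = 0 or -8.
Step 6. [-4*x = 0 or -8] leading coefficient -4: divide by -4, so div: x = 0 or 2.

Answer: x ∈ {0, 2}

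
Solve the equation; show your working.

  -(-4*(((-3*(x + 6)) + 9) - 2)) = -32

Step 1. [-(-4*(((-3*(x + 6)) + 9) - 2)) = -32] leading − — multiply by −1 ⇒ neg: -4*(((-3*(x + 6)) + 9) - 2) = 32.
Step 2. [-4*(((-3*(x + 6)) + 9) - 2) = 32] -4 out front; divide by -4, so div: ((-3*(x + 6)) + 9) - 2 = -8.
Step 3. [((-3*(x + 6)) + 9) - 2 = -8] 2 comes off first (add 2) ⇒ sub: (-3*(x + 6)) + 9 = -6.
Step 4. [(-3*(x + 6)) + 9 = -6] peel the +9: subtract 9 from each side. So sub: -3*(x + 6) = -15.
Step 5. [-3*(x + 6) = -15] leading coefficient -3: divide by -3, so div: x + 6 = 5.
Step 6. [x + 6 = 5] the outer +6 inverts by subtracting 6. So sub: x = -1.

Answer: x ∈ {-1}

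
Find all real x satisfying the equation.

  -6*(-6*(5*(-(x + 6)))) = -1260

Step 1. [-6*(-6*(5*(-(x + 6)))) = -1260] LHS = -6·(…); ÷-6 both sides, so div: -6*(5*(-(x + 6))) = 210.
Step 2. [-6*(5*(-(x + 6))) = 210] -6 out front; divide by -6 ⇒ div: 5*(-(x + 6)) = -35.
Step 3. [5*(-(x + 6)) = -35] 5·(inner) — divide through by 5 ⇒ div: -(x + 6) = -7.
Step 4. [-(x + 6) = -7] LHS negated; negate both sides, so neg: x + 6 = 7.
Step 5. [x + 6 = 7] peel the +6: subtract 6 from each side, so sub: x = 1.

Answer: x ∈ {1}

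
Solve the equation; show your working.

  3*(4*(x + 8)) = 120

Step 1. [3*(4*(x + 8)) = 120] 3·(inner) — divide through by 3. So div: 4*(x + 8) = 40.
Step 2. [4*(x + 8) = 40] LHS = 4·(…); ÷4 both sides. So div: x + 8 = 10.
Step 3. [x + 8 = 10] subtract 8: x sits inside (… + 8) ⇒ sub: x = 2.

Answer: x ∈ {2}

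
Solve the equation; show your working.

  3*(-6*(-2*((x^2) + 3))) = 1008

Step 1. [3*(-6*(-2*((x^2) + 3))) = 1008] divide by the outer 3. So div: -6*(-2*((x^2) + 3)) = 336.
Step 2. [-6*(-2*((x^2) + 3)) = 336] leading coefficient -6: divide by -6. So div: -2*((x^2) + 3) = -56.
Step 3. [-2*((x^2) + 3) = -56] -2 out front; divide by -2 ⇒ div: (x^2) + 3 = 28.
Step 4. [(x^2) + 3 = 28] peel the +3: subtract 3 from each side, so sub: x^2 = 25.
Step 5. [x^2 = 25] √ both sides: 25 ≥ 0 gives two branches, so sqrt: x = 5 or -5.

Answer: x ∈ {-5, 5}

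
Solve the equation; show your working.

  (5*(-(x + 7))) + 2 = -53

Step 1. [(5*(-(x + 7))) + 2 = -53] 2 comes off first (subtract 2) ⇒ sub: 5*(-(x + 7)) = -55.
Step 2. [5*(-(x + 7)) = -55] leading coefficient 5: divide by 5. So div: -(x + 7) = -11.
Step 3. [-(x + 7) = -11] leading − — multiply by −1 ⇒ neg: x + 7 = 11.
Step 4. [x + 7 = 11] the outer +7 inverts by subtracting 7. So sub: x = 4.

Answer: x ∈ {4}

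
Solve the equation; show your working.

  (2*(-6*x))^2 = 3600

Step 1. [(2*(-6*x))^2 = 3600] LHS squared, RHS 3600 ≥ 0: apply √ (±) ⇒ sqrt: 2*(-6*x) = 60 or -60.
Step 2. [2*(-6*x) = 60 or -60] 2·(inner) — divide through by 2 ⇒ div: -6*x = 30 or -30.
Step 3. [-6*x = 30 or -30] divide by the outer -6. So div: x = -5 or 5.

Answer: x ∈ {-5, 5}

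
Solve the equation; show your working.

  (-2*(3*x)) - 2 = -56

Step 1. [(-2*(3*x)) - 2 = -56] -2 | LHS and -2 | -56: pull -2 out, so factor: (3*x) + 1 = 28.
Step 2. [(3*x) + 1 = 28] subtract 1: x sits inside (… + 1) ⇒ sub: 3*x = 27.
Step 3. [3*x = 27] 3 out front; divide by 3. So div: x = 9.

Answer: x ∈ {9}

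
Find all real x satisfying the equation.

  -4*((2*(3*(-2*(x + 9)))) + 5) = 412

Step 1. [-4*((2*(3*(-2*(x + 9)))) + 5) = 412] leading coefficient -4: divide by -4, so div: (2*(3*(-2*(x + 9)))) + 5 = -103.
Step 2. [(2*(3*(-2*(x + 9)))) + 5 = -103] 5 comes off first (subtract 5). So sub: 2*(3*(-2*(x + 9))) = -108.
Step 3. [2*(3*(-2*(x + 9))) = -108] leading coefficient 2: divide by 2. So div: 3*(-2*(x + 9)) = -54.
Step 4. [3*(-2*(x + 9)) = -54] leading coefficient 3: divide by 3. So div: -2*(x + 9) = -18.
Step 5. [-2*(x + 9) = -18] leading coefficient -2: divide by -2, so div: x + 9 = 9.
Step 6. [x + 9 = 9] 9 comes off first (subtract 9) ⇒ sub: x = 0.

Answer: x ∈ {0}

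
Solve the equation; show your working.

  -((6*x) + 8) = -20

Step 1. [-((6*x) + 8) = -20] leading − — multiply by −1 ⇒ neg: (6*x) + 8 = 20.
Step 2. [(6*x) + 8 = 20] peel the +8: subtract 8 from each side, so sub: 6*x = 12.
Step 3. [6*x = 12] leading coefficient 6: divide by 6. So div: x = 2.

Answer: x ∈ {2}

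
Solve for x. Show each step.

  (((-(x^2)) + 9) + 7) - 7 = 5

Step 1. [(((-(x^2)) + 9) + 7) - 7 = 5] -7 is outermost — add 7 both sides. So sub: ((-(x^2)) + 9) + 7 = 12.
Step 2. [((-(x^2)) + 9) + 7 = 12] +7 is outermost — subtract 7 both sides. So sub: (-(x^2)) + 9 = 5.
Step 3. [(-(x^2)) + 9 = 5] peel the +9: subtract 9 from each side, so sub: -(x^2) = -4.
Step 4. [-(x^2) = -4] LHS negated; negate both sides ⇒ neg: x^2 = 4.
Step 5. [x^2 = 4] √ both sides: 4 ≥ 0 gives two branches. So sqrt: x = 2 or -2.

Answer: x ∈ {-2, 2}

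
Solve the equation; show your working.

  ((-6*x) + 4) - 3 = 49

Step 1. [((-6*x) + 4) - 3 = 49] peel the -3: add 3 from each side. So sub: (-6*x) + 4 = 52.
Step 2. [(-6*x) + 4 = 52] subtract 4: x sits inside (… + 4), so sub: -6*x = 48.
Step 3. [-6*x = 48] leading coefficient -6: divide by -6. So div: x = -8.

Answer: x ∈ {-8}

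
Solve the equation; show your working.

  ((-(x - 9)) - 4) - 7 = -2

Step 1. [((-(x - 9)) - 4) - 7 = -2] -7 is outermost — add 7 both sides ⇒ sub: (-(x - 9)) - 4 = 5.
Step 2. [(-(x - 9)) - 4 = 5] 4 comes off first (add 4). So sub: -(x - 9) = 9.
Step 3. [-(x - 9) = 9] flip signs both sides. So neg: x - 9 = -9.
Step 4. [x - 9 = -9] the outer -9 inverts by adding 9 ⇒ sub: x = 0.

Answer: x ∈ {0}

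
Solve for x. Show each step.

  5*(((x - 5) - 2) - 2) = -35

Step 1. [5*(((x - 5) - 2) - 2) = -35] 5 out front; divide by 5, so div: ((x - 5) - 2) - 2 = -7.
Step 2. [((x - 5) - 2) - 2 = -7] add 2: x sits inside (… - 2) ⇒ sub: (x - 5) - 2 = -5.
Step 3. [(x - 5) - 2 = -5] 2 comes off first (add 2) ⇒ sub: x - 5 = -3.
Step 4. [x - 5 = -3] 5 comes off first (add 5) ⇒ sub: x = 2.

Answer: x ∈ {2}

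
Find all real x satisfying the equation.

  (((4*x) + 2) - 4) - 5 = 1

Step 1. [(((4*x) + 2) - 4) - 5 = 1] add 5: x sits inside (… - 5), so sub: ((4*x) + 2) - 4 = 6.
Step 2. [((4*x) + 2) - 4 = 6] 4 comes off first (add 4), so sub: (4*x) + 2 = 10.
Step 3. [(4*x) + 2 = 10] the outer +2 inverts by subtracting 2, so sub: 4*x = 8.
Step 4. [4*x = 8] leading coefficient 4: divide by 4. So div: x = 2.

Answer: x ∈ {2}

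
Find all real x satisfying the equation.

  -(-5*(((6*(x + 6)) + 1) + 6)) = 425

Step 1. [-(-5*(((6*(x + 6)) + 1) + 6)) = 425] leading − — multiply by −1. So neg: -5*(((6*(x + 6)) + 1) + 6) = -425.
Step 2. [-5*(((6*(x + 6)) + 1) + 6) = -425] -5 out front; divide by -5 ⇒ div: ((6*(x + 6)) + 1) + 6 = 85.
Step 3. [((6*(x + 6)) + 1) + 6 = 85] the outer +6 inverts by subtracting 6. So sub: (6*(x + 6)) + 1 = 79.
Step 4. [(6*(x + 6)) + 1 = 79] +1 is outermost — subtract 1 both sides, so sub: 6*(x + 6) = 78.
Step 5. [6*(x + 6) = 78] 6·(inner) — divide through by 6 ⇒ div: x + 6 = 13.
Step 6. [x + 6 = 13] peel the +6: subtract 6 from each side, so sub: x = 7.

Answer: x ∈ {7}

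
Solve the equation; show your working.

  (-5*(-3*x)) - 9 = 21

Step 1. [(-5*(-3*x)) - 9 = 21] the outer -9 inverts by adding 9 ⇒ sub: -5*(-3*x) = 30.
Step 2. [-5*(-3*x) = 30] divide by the outer -5 ⇒ div: -3*x = -6.
Step 3. [-3*x = -6] -3·(inner) — divide through by -3, so div: x = 2.

Answer: x ∈ {2}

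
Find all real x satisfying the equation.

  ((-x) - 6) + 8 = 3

Step 1. [((-x) - 6) + 8 = 3] peel the +8: subtract 8 from each side ⇒ sub: (-x) - 6 = -5.
Step 2. [(-x) - 6 = -5] -6 is outermost — add 6 both sides. So sub: -x = 1.
Step 3. [-x = 1] flip signs both sides, so neg: x = -1.

Answer: x ∈ {-1}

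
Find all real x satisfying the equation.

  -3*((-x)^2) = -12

Step 1. [-3*((-x)^2) = -12] leading coefficient -3: divide by -3, so div: (-x)^2 = 4.
Step 2. [(-x)^2 = 4] √ both sides: 4 ≥ 0 gives two branches. So sqrt: -x = 2 or -2.
Step 3. [-x = 2 or -2] LHS negated; negate both sides. So neg: x = -2 or 2.

Answer: x ∈ {-2, 2}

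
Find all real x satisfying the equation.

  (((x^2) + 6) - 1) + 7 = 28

Step 1. [(((x^2) + 6) - 1) + 7 = 28] +7 is outermost — subtract 7 both sides ⇒ sub: ((x^2) + 6) - 1 = 21.
Step 2. [((x^2) + 6) - 1 = 21] the outer -1 inverts by adding 1 ⇒ sub: (x^2) + 6 = 22.
Step 3. [(x^2) + 6 = 22] +6 is outermost — subtract 6 both sides, so sub: x^2 = 16.
Step 4. [x^2 = 16] √ both sides: 16 ≥ 0 gives two branches ⇒ sqrt: x = 4 or -4.

Answer: x ∈ {-4, 4}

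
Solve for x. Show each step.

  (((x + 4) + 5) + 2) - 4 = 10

Step 1. [(((x + 4) + 5) + 2) - 4 = 10] peel the -4: add 4 from each side, so sub: ((x + 4) + 5) + 2 = 14.
Step 2. [((x + 4) + 5) + 2 = 14] peel the +2: subtract 2 from each side ⇒ sub: (x + 4) + 5 = 12.
Step 3. [(x + 4) + 5 = 12] peel the +5: subtract 5 from each side, so sub: x + 4 = 7.
Step 4. [x + 4 = 7] subtract 4: x sits inside (… + 4) ⇒ sub: x = 3.

Answer: x ∈ {3}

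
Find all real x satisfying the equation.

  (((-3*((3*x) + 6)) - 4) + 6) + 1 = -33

Step 1. [(((-3*((3*x) + 6)) - 4) + 6) + 1 = -33] the outer +1 inverts by subtracting 1 ⇒ sub: ((-3*((3*x) + 6)) - 4) + 6 = -34.
Step 2. [((-3*((3*x) + 6)) - 4) + 6 = -34] peel the +6: subtract 6 from each side, so sub: (-3*((3*x) + 6)) - 4 = -40.
Step 3. [(-3*((3*x) + 6)) - 4 = -40] peel the -4: add 4 from each side, so sub: -3*((3*x) + 6) = -36.
Step 4. [-3*((3*x) + 6) = -36] leading coefficient -3: divide by -3, so div: (3*x) + 6 = 12.
Step 5. [(3*x) + 6 = 12] the outer +6 inverts by subtracting 6, so sub: 3*x = 6.
Step 6. [3*x = 6] 3 out front; divide by 3 ⇒ div: x = 2.

Answer: x ∈ {2}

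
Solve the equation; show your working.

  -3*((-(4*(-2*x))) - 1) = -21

Step 1. [-3*((-(4*(-2*x))) - 1) = -21] -3·(inner) — divide through by -3. So div: (-(4*(-2*x))) - 1 = 7.
Step 2. [(-(4*(-2*x))) - 1 = 7] -1 is outermost — add 1 both sides, so sub: -(4*(-2*x)) = 8.
Step 3. [-(4*(-2*x)) = 8] LHS negated; negate both sides ⇒ neg: 4*(-2*x) = -8.
Step 4. [4*(-2*x) = -8] 4 out front; divide by 4, so div: -2*x = -2.
Step 5. [-2*x = -2] divide by the outer -2, so div: x = 1.

Answer: x ∈ {1}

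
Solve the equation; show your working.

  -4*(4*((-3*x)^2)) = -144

Step 1. [-4*(4*((-3*x)^2)) = -144] -4 out front; divide by -4 ⇒ div: 4*((-3*x)^2) = 36.
Step 2. [4*((-3*x)^2) = 36] divide by the outer 4. So div: (-3*x)^2 = 9.
Step 3. [(-3*x)^2 = 9] 9 ≥ 0, LHS is (·)² — take ±√, so sqrt: -3*x = 3 or -3.
Step 4. [-3*x = 3 or -3] -3·(inner) — divide through by -3. So div: x = -1 or 1.

Answer: x ∈ {-1, 1}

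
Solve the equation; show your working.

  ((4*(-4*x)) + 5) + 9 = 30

Step 1. [((4*(-4*x)) + 5) + 9 = 30] peel the +9: subtract 9 from each side ⇒ sub: (4*(-4*x)) + 5 = 21.
Step 2. [(4*(-4*x)) + 5 = 21] subtract 5: x sits inside (… + 5) ⇒ sub: 4*(-4*x) = 16.
Step 3. [4*(-4*x) = 16] 4·(inner) — divide through by 4. So div: -4*x = 4.
Step 4. [-4*x = 4] divide by the outer -4 ⇒ div: x = -1.

Answer: x ∈ {-1}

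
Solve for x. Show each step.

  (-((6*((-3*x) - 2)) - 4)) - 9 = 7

Step 1. [(-((6*((-3*x) - 2)) - 4)) - 9 = 7] -9 is outermost — add 9 both sides ⇒ sub: -((6*((-3*x) - 2)) - 4) = 16.
Step 2. [-((6*((-3*x) - 2)) - 4) = 16] LHS negated; negate both sides, so neg: (6*((-3*x) - 2)) - 4 = -16.
Step 3. [(6*((-3*x) - 2)) - 4 = -16] -4 is outermost — add 4 both sides ⇒ sub: 6*((-3*x) - 2) = -12.
Step 4. [6*((-3*x) - 2) = -12] leading coefficient 6: divide by 6, so div: (-3*x) - 2 = -2.
Step 5. [(-3*x) - 2 = -2] -2 is outermost — add 2 both sides. So sub: -3*x = 0.
Step 6. [-3*x = 0] divide by the outer -3 ⇒ div: x = 0.

Answer: x ∈ {0}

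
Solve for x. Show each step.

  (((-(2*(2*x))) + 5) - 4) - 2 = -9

Step 1. [(((-(2*(2*x))) + 5) - 4) - 2 = -9] -2 is outermost — add 2 both sides, so sub: ((-(2*(2*x))) + 5) - 4 = -7.
Step 2. [((-(2*(2*x))) + 5) - 4 = -7] -4 is outermost — add 4 both sides, so sub: (-(2*(2*x))) + 5 = -3.
Step 3. [(-(2*(2*x))) + 5 = -3] peel the +5: subtract 5 from each side. So sub: -(2*(2*x)) = -8.
Step 4. [-(2*(2*x)) = -8] flip signs both sides ⇒ neg: 2*(2*x) = 8.
Step 5. [2*(2*x) = 8] leading coefficient 2: divide by 2. So div: 2*x = 4.
Step 6. [2*x = 4] 2·(inner) — divide through by 2, so div: x = 2.

Answer: x ∈ {2}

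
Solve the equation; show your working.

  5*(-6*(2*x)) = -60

Step 1. [5*(-6*(2*x)) = -60] 5 out front; divide by 5. So div: -6*(2*x) = -12.
Step 2. [-6*(2*x) = -12] divide by the outer -6, so div: 2*x = 2.
Step 3. [2*x = 2] 2·(inner) — divide through by 2. So div: x = 1.

Answer: x ∈ {1}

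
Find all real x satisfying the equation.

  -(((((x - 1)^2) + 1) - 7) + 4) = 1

Step 1. [-(((((x - 1)^2) + 1) - 7) + 4) = 1] LHS negated; negate both sides ⇒ neg: ((((x - 1)^2) + 1) - 7) + 4 = -1.
Step 2. [((((x - 1)^2) + 1) - 7) + 4 = -1] peel the +4: subtract 4 from each side. So sub: (((x - 1)^2) + 1) - 7 = -5.
Step 3. [(((x - 1)^2) + 1) - 7 = -5] -7 is outermost — add 7 both sides, so sub: ((x - 1)^2) + 1 = 2.
Step 4. [((x - 1)^2) + 1 = 2] 1 comes off first (subtract 1). So sub: (x - 1)^2 = 1.
Step 5. [(x - 1)^2 = 1] 1 ≥ 0, LHS is (·)² — take ±√ ⇒ sqrt: x - 1 = 1 or -1.
Step 6. [x - 1 = 1 or -1] 1 comes off first (add 1). So sub: x = 2 or 0.

Answer: x ∈ {0, 2}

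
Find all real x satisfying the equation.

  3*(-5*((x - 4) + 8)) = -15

Step 1. [3*(-5*((x - 4) + 8)) = -15] divide by the outer 3 ⇒ div: -5*((x - 4) + 8) = -5.
Step 2. [-5*((x - 4) + 8) = -5] LHS = -5·(…); ÷-5 both sides ⇒ div: (x - 4) + 8 = 1.
Step 3. [(x - 4) + 8 = 1] the outer +8 inverts by subtracting 8, so sub: x - 4 = -7.
Step 4. [x - 4 = -7] add 4: x sits inside (… - 4), so sub: x = -3.

Answer: x ∈ {-3}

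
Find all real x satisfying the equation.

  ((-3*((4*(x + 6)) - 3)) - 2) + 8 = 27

Step 1. [((-3*((4*(x + 6)) - 3)) - 2) + 8 = 27] +8 is outermost — subtract 8 both sides ⇒ sub: (-3*((4*(x + 6)) - 3)) - 2 = 19.
Step 2. [(-3*((4*(x + 6)) - 3)) - 2 = 19] add 2: x sits inside (… - 2) ⇒ sub: -3*((4*(x + 6)) - 3) = 21.
Step 3. [-3*((4*(x + 6)) - 3) = 21] -3·(inner) — divide through by -3. So div: (4*(x + 6)) - 3 = -7.
Step 4. [(4*(x + 6)) - 3 = -7] the outer -3 inverts by adding 3. So sub: 4*(x + 6) = -4.
Step 5. [4*(x + 6) = -4] 4 out front; divide by 4, so div: x + 6 = -1.
Step 6. [x + 6 = -1] subtract 6: x sits inside (… + 6). So sub: x = -7.

Answer: x ∈ {-7}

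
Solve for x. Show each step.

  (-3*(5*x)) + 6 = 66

Step 1. [(-3*(5*x)) + 6 = 66] -3 | LHS and -3 | 66: pull -3 out. So factor: (5*x) - 2 = -22.
Step 2. [(5*x) - 2 = -22] the outer -2 inverts by adding 2. So sub: 5*x = -20.
Step 3. [5*x = -20] divide by the outer 5 ⇒ div: x = -4.

Answer: x ∈ {-4}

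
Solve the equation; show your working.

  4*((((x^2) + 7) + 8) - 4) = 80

Step 1. [4*((((x^2) + 7) + 8) - 4) = 80] divide by the outer 4 ⇒ div: (((x^2) + 7) + 8) - 4 = 20.
Step 2. [(((x^2) + 7) + 8) - 4 = 20] the outer -4 inverts by adding 4 ⇒ sub: ((x^2) + 7) + 8 = 24.
Step 3. [((x^2) + 7) + 8 = 24] subtract 8: x sits inside (… + 8), so sub: (x^2) + 7 = 16.
Step 4. [(x^2) + 7 = 16] subtract 7: x sits inside (… + 7), so sub: x^2 = 9.
Step 5. [x^2 = 9] LHS squared, RHS 9 ≥ 0: apply √ (±) ⇒ sqrt: x = 3 or -3.

Answer: x ∈ {-3, 3}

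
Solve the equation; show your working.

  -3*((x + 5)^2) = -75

Step 1. [-3*((x + 5)^2) = -75] LHS = -3·(…); ÷-3 both sides. So div: (x + 5)^2 = 25.
Step 2. [(x + 5)^2 = 25] √ both sides: 25 ≥ 0 gives two branches ⇒ sqrt: x + 5 = 5 or -5.
Step 3. [x + 5 = 5 or -5] peel the +5: subtract 5 from each side, so sub: x = 0 or -10.

Answer: x ∈ {-10, 0}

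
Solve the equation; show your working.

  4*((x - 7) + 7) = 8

Step 1. [4*((x - 7) + 7) = 8] LHS = 4·(…); ÷4 both sides. So div: (x - 7) + 7 = 2.
Step 2. [(x - 7) + 7 = 2] 7 comes off first (subtract 7), so sub: x - 7 = -5.
Step 3. [x - 7 = -5] add 7: x sits inside (… - 7) ⇒ sub: x = 2.

Answer: x ∈ {2}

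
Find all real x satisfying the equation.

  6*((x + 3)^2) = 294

Step 1. [6*((x + 3)^2) = 294] divide by the outer 6. So div: (x + 3)^2 = 49.
Step 2. [(x + 3)^2 = 49] 49 ≥ 0, LHS is (·)² — take ±√ ⇒ sqrt: x + 3 = 7 or -7.
Step 3. [x + 3 = 7 or -7] +3 is outermost — subtract 3 both sides, so sub: x = 4 or -10.

Answer: x ∈ {-10, 4}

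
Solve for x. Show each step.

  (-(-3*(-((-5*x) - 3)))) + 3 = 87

Step 1. [(-(-3*(-((-5*x) - 3)))) + 3 = 87] the outer +3 inverts by subtracting 3 ⇒ sub: -(-3*(-((-5*x) - 3))) = 84.
Step 2. [-(-3*(-((-5*x) - 3))) = 84] flip signs both sides, so neg: -3*(-((-5*x) - 3)) = -84.
Step 3. [-3*(-((-5*x) - 3)) = -84] -3·(inner) — divide through by -3 ⇒ div: -((-5*x) - 3) = 28.
Step 4. [-((-5*x) - 3) = 28] flip signs both sides. So neg: (-5*x) - 3 = -28.
Step 5. [(-5*x) - 3 = -28] the outer -3 inverts by adding 3, so sub: -5*x = -25.
Step 6. [-5*x = -25] LHS = -5·(…); ÷-5 both sides, so div: x = 5.

Answer: x ∈ {5}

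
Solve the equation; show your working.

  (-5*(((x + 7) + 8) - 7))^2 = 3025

Step 1. [(-5*(((x + 7) + 8) - 7))^2 = 3025] LHS squared, RHS 3025 ≥ 0: apply √ (±) ⇒ sqrt: -5*(((x + 7) + 8) - 7) = 55 or -55.
Step 2. [-5*(((x + 7) + 8) - 7) = 55 or -55] divide by the outer -5 ⇒ div: ((x + 7) + 8) - 7 = -11 or 11.
Step 3. [((x + 7) + 8) - 7 = -11 or 11] -7 is outermost — add 7 both sides. So sub: (x + 7) + 8 = -4 or 18.
Step 4. [(x + 7) + 8 = -4 or 18] +8 is outermost — subtract 8 both sides ⇒ sub: x + 7 = -12 or 10.
Step 5. [x + 7 = -12 or 10] subtract 7: x sits inside (… + 7), so sub: x = -19 or 3.

Answer: x ∈ {-19, 3}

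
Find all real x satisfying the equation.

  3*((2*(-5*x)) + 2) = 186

Step 1. [3*((2*(-5*x)) + 2) = 186] LHS = 3·(…); ÷3 both sides. So div: (2*(-5*x)) + 2 = 62.
Step 2. [(2*(-5*x)) + 2 = 62] common factor 2 (LHS and 62) — divide through ⇒ factor: (-5*x) + 1 = 31.
Step 3. [(-5*x) + 1 = 31] 1 comes off first (subtract 1), so sub: -5*x = 30.
Step 4. [-5*x = 30] -5·(inner) — divide through by -5 ⇒ div: x = -6.

Answer: x ∈ {-6}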